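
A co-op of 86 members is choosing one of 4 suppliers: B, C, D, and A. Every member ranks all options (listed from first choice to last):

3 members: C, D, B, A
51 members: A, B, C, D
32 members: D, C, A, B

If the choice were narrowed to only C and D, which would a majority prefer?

Voters preferring C to D: 54; preferring D to C: 32.
C wins the head-to-head.

C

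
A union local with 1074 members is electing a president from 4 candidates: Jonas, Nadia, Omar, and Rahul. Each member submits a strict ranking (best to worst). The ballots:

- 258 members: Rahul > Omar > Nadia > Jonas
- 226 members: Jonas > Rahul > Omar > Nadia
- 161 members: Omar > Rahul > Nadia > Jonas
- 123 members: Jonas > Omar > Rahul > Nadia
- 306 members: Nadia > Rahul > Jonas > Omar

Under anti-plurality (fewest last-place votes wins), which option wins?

Rahul

Last-place votes: Jonas 419, Nadia 349, Omar 306, Rahul 0.
Rahul is ranked last by the fewest voters, so Rahul wins.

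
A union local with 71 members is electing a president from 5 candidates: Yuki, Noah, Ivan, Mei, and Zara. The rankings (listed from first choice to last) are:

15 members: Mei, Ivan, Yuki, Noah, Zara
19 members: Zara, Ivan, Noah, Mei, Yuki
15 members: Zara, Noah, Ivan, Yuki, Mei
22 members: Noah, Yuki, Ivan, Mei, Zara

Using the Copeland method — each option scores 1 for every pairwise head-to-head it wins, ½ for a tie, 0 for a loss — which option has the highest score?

Noah

Yuki: beats Mei and Zara; loses to Noah and Ivan → score 2.
Noah: beats Yuki, Ivan, Mei, and Zara → score 4.
Ivan: beats Yuki, Mei, and Zara; loses to Noah → score 3.
Mei: beats Zara; loses to Yuki, Noah, and Ivan → score 1.
Zara: loses to Yuki, Noah, Ivan, and Mei → score 0.
Noah has the best pairwise record.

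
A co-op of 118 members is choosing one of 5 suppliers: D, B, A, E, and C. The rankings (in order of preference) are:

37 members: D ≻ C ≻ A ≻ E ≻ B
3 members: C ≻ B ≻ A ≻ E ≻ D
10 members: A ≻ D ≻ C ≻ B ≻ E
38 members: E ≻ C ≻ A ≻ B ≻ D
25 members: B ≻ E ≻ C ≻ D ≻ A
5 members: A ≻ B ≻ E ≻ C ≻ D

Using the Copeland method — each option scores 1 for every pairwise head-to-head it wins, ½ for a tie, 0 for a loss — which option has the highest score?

D: beats A; loses to B, E, and C → score 1.
B: beats D; loses to A, E, and C → score 1.
A: beats B; loses to D, E, and C → score 1.
E: beats D, B, A, and C → score 4.
C: beats D, B, and A; loses to E → score 3.
E has the best pairwise record.

E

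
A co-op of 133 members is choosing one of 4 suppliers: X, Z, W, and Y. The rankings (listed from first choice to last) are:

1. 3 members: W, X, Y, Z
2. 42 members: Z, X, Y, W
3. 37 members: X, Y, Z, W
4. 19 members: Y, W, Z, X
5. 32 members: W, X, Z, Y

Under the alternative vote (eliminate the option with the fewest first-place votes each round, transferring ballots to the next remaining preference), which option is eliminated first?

Round 1: X 37, Z 42, W 35, Y 19. Eliminate Y.

Y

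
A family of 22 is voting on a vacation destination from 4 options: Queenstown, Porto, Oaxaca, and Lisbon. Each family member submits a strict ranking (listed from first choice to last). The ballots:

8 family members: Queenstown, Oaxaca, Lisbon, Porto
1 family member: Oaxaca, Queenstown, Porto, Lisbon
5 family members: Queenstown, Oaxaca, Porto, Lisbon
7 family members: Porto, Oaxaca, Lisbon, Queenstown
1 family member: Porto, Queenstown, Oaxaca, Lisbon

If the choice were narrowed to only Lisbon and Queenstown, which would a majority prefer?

Queenstown

Voters preferring Lisbon to Queenstown: 7; preferring Queenstown to Lisbon: 15.
Queenstown wins the head-to-head.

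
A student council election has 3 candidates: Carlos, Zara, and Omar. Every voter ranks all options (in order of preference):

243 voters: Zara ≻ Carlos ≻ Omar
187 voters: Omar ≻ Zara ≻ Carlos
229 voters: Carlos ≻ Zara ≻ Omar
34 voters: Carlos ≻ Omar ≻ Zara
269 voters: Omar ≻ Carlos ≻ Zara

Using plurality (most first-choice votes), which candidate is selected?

Omar

First-place votes: Carlos 263, Zara 243, Omar 456.
Omar has the most first-place votes.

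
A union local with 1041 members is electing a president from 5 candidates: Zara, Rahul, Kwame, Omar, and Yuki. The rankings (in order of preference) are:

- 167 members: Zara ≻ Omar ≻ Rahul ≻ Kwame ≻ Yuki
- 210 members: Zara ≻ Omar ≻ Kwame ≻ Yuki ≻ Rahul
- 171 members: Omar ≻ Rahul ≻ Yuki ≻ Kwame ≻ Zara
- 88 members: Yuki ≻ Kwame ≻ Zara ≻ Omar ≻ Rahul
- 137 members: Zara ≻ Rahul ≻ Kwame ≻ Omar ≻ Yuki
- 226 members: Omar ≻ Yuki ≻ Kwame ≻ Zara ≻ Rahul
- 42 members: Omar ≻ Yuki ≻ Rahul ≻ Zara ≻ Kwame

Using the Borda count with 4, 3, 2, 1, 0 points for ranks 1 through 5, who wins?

Zara: 167·4 + 210·4 + 171·0 + 88·2 + 137·4 + 226·1 + 42·1 = 2500
Rahul: 167·2 + 210·0 + 171·3 + 88·0 + 137·3 + 226·0 + 42·2 = 1342
Kwame: 167·1 + 210·2 + 171·1 + 88·3 + 137·2 + 226·2 + 42·0 = 1748
Omar: 167·3 + 210·3 + 171·4 + 88·1 + 137·1 + 226·4 + 42·4 = 3112
Yuki: 167·0 + 210·1 + 171·2 + 88·4 + 137·0 + 226·3 + 42·3 = 1708
Omar has the highest Borda score (3112).

Omar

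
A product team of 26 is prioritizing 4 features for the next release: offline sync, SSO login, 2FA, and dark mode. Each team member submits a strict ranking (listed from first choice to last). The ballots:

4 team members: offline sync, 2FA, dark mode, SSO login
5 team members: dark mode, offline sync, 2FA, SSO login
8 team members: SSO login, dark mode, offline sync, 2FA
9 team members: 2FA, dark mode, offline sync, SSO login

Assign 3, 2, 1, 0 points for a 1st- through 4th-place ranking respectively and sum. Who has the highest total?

offline sync: 4·3 + 5·2 + 8·1 + 9·1 = 39
SSO login: 4·0 + 5·0 + 8·3 + 9·0 = 24
2FA: 4·2 + 5·1 + 8·0 + 9·3 = 40
dark mode: 4·1 + 5·3 + 8·2 + 9·2 = 53
dark mode has the highest Borda score (53).

dark mode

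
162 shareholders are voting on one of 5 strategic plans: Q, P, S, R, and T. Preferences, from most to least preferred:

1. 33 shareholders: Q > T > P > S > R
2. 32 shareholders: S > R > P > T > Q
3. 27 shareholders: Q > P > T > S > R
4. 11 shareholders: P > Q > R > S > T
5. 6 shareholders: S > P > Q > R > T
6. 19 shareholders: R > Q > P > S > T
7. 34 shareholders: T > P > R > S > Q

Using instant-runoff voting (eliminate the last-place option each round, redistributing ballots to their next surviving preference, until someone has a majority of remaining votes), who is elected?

Q

Round 1: Q 60, P 11, S 38, R 19, T 34. Eliminate P.
Round 2: Q 71, S 38, R 19, T 34. Eliminate R.
Round 3: Q 90, S 38, T 34. Q has a majority.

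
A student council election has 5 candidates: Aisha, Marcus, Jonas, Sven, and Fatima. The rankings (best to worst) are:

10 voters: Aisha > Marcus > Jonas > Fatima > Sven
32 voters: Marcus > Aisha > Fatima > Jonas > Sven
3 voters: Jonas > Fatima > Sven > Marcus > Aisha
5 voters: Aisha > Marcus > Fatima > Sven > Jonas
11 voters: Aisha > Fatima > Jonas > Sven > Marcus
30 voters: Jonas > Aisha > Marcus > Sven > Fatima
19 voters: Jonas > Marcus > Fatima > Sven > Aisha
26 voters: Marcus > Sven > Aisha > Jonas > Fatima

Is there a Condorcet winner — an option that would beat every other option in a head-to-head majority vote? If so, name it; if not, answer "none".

Marcus

Marcus vs Aisha: 80–56 for Marcus.
Marcus vs Jonas: 73–63 for Marcus.
Marcus vs Sven: 122–14 for Marcus.
Marcus vs Fatima: 122–14 for Marcus.
Marcus beats every other option head-to-head.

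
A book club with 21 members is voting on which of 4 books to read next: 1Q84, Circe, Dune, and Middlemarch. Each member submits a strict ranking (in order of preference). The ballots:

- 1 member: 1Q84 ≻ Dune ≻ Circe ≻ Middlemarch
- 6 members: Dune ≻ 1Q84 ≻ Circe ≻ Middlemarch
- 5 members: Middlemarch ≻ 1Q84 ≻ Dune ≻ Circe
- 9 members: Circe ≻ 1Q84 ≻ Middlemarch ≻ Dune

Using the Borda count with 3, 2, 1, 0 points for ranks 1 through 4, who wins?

1Q84: 1·3 + 6·2 + 5·2 + 9·2 = 43
Circe: 1·1 + 6·1 + 5·0 + 9·3 = 34
Dune: 1·2 + 6·3 + 5·1 + 9·0 = 25
Middlemarch: 1·0 + 6·0 + 5·3 + 9·1 = 24
1Q84 has the highest Borda score (43).

1Q84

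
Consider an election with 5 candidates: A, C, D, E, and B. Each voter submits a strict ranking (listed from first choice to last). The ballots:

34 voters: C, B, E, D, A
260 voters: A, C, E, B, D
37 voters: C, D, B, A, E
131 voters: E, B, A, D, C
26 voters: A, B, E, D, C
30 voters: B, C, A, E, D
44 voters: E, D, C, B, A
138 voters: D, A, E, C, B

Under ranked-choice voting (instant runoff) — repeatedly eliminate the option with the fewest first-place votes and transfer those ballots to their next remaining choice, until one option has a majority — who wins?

A

Round 1: A 286, C 71, D 138, E 175, B 30. Eliminate B.
Round 2: A 286, C 101, D 138, E 175. Eliminate C.
Round 3: A 316, D 175, E 209. Eliminate D.
Round 4: A 491, E 209. A has a majority.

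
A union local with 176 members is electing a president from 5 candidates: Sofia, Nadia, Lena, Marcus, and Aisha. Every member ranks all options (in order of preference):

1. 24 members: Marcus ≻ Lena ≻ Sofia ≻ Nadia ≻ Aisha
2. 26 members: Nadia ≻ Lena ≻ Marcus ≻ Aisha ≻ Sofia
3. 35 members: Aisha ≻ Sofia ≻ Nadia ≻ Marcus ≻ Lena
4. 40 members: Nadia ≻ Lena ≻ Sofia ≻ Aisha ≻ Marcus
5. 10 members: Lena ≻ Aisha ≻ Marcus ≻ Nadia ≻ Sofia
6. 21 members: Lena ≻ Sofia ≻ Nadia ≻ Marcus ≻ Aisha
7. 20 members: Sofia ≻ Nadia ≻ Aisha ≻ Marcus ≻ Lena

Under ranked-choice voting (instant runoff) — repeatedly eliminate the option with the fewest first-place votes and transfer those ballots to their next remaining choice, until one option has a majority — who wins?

Nadia

Round 1: Sofia 20, Nadia 66, Lena 31, Marcus 24, Aisha 35. Eliminate Sofia.
Round 2: Nadia 86, Lena 31, Marcus 24, Aisha 35. Eliminate Marcus.
Round 3: Nadia 86, Lena 55, Aisha 35. Eliminate Aisha.
Round 4: Nadia 121, Lena 55. Nadia has a majority.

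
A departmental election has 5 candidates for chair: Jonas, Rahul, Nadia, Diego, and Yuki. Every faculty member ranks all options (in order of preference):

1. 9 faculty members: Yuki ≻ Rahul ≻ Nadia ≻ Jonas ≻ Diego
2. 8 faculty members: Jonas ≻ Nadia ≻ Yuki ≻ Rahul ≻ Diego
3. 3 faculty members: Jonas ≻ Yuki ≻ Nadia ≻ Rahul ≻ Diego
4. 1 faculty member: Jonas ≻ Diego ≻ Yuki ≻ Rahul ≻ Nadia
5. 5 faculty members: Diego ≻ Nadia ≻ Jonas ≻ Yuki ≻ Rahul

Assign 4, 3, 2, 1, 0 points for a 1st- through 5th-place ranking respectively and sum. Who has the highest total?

Yuki

Jonas: 9·1 + 8·4 + 3·4 + 1·4 + 5·2 = 67
Rahul: 9·3 + 8·1 + 3·1 + 1·1 + 5·0 = 39
Nadia: 9·2 + 8·3 + 3·2 + 1·0 + 5·3 = 63
Diego: 9·0 + 8·0 + 3·0 + 1·3 + 5·4 = 23
Yuki: 9·4 + 8·2 + 3·3 + 1·2 + 5·1 = 68
Yuki has the highest Borda score (68).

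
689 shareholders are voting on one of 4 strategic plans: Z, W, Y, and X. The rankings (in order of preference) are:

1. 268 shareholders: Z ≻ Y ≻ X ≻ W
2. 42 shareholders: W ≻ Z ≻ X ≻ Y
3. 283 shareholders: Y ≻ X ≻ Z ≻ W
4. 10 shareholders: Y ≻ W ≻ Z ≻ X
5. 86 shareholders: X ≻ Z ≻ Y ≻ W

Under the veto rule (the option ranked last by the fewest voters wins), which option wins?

Last-place votes: Z 0, W 637, Y 42, X 10.
Z is ranked last by the fewest voters, so Z wins.

Z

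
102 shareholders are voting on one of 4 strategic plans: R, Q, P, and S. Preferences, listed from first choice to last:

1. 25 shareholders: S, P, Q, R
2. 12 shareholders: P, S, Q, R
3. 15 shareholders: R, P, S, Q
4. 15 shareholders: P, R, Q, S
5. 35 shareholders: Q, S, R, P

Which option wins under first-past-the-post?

Q

First-place votes: R 15, Q 35, P 27, S 25.
Q has the most first-place votes.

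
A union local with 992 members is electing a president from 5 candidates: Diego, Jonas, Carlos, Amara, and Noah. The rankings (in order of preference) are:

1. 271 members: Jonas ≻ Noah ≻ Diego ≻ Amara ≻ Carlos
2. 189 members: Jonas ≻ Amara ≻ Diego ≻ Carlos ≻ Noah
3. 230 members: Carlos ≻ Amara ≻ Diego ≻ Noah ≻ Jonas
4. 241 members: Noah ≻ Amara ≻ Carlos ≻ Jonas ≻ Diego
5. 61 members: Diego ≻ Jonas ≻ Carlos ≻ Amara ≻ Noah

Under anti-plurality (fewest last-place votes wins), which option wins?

Amara

Last-place votes: Diego 241, Jonas 230, Carlos 271, Amara 0, Noah 250.
Amara is ranked last by the fewest voters, so Amara wins.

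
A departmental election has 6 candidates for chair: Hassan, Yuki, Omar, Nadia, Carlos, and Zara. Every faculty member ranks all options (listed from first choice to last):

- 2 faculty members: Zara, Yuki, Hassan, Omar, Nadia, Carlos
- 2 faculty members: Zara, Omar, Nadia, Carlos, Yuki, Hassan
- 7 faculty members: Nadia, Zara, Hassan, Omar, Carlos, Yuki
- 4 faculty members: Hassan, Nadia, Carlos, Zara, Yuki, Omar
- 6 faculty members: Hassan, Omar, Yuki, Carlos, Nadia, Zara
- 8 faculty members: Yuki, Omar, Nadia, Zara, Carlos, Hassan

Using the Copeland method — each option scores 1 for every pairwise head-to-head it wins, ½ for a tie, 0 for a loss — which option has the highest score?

Hassan: beats Yuki, Omar, and Carlos; loses to Nadia and Zara → score 3.
Yuki: beats Nadia and Carlos; loses to Hassan, Omar, and Zara → score 2.
Omar: beats Yuki, Nadia, and Carlos; loses to Hassan and Zara → score 3.
Nadia: beats Hassan, Carlos, and Zara; loses to Yuki and Omar → score 3.
Carlos: loses to Hassan, Yuki, Omar, Nadia, and Zara → score 0.
Zara: beats Hassan, Yuki, Omar, and Carlos; loses to Nadia → score 4.
Zara has the best pairwise record.

Zara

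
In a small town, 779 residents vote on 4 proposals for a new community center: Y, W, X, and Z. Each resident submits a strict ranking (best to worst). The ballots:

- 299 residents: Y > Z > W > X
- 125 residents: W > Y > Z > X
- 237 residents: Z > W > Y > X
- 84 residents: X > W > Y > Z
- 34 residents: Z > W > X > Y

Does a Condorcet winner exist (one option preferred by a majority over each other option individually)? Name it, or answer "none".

Checking pairwise contests:
W beats Y 480–299.
Z beats W 570–209.
Y beats X 661–118.
Y beats Z 508–271.
Every option loses at least one head-to-head, so there is no Condorcet winner.

none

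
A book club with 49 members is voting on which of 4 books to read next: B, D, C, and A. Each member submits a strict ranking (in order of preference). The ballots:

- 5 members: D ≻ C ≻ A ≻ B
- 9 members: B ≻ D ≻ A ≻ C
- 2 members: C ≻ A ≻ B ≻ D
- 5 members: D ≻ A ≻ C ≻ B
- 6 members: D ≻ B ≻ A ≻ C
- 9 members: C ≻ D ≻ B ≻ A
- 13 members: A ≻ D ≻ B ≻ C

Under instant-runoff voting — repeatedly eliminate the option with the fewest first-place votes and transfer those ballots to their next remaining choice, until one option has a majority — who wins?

D

Round 1: B 9, D 16, C 11, A 13. Eliminate B.
Round 2: D 25, C 11, A 13. D has a majority.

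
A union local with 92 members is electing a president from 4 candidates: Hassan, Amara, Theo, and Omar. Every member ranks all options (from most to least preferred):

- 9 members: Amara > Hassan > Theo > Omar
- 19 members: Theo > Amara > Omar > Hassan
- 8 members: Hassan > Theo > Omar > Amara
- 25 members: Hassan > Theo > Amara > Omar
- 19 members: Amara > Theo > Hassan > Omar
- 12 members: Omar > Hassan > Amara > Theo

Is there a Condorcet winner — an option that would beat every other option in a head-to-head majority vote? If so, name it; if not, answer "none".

none

Checking pairwise contests:
Amara beats Hassan 47–45.
Theo beats Amara 52–40.
Hassan beats Theo 54–38.
Hassan beats Omar 61–31.
Every option loses at least one head-to-head, so there is no Condorcet winner.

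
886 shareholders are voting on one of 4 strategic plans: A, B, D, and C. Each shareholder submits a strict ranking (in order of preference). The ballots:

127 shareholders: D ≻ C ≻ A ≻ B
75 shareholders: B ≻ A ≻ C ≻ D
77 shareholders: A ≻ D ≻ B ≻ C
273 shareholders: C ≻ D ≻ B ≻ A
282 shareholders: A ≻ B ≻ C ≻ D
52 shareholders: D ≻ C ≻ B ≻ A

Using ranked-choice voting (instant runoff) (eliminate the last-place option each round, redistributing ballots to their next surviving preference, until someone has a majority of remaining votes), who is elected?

Round 1: A 359, B 75, D 179, C 273. Eliminate B.
Round 2: A 434, D 179, C 273. Eliminate D.
Round 3: A 434, C 452. C has a majority.

C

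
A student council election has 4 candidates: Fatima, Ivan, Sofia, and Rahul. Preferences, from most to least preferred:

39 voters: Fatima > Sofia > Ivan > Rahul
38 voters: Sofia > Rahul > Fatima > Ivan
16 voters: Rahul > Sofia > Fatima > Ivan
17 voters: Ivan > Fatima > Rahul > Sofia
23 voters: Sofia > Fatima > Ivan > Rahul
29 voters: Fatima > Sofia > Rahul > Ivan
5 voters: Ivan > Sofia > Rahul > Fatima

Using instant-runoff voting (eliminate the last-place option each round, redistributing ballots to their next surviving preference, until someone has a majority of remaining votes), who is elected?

Fatima

Round 1: Fatima 68, Ivan 22, Sofia 61, Rahul 16. Eliminate Rahul.
Round 2: Fatima 68, Ivan 22, Sofia 77. Eliminate Ivan.
Round 3: Fatima 85, Sofia 82. Fatima has a majority.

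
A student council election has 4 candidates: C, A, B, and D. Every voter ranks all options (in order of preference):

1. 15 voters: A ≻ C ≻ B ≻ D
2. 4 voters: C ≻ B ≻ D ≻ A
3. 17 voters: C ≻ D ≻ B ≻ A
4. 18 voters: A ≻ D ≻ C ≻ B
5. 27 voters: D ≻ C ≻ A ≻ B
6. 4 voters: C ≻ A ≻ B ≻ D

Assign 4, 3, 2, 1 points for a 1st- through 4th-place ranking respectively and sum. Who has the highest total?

C: 15·3 + 4·4 + 17·4 + 18·2 + 27·3 + 4·4 = 262
A: 15·4 + 4·1 + 17·1 + 18·4 + 27·2 + 4·3 = 219
B: 15·2 + 4·3 + 17·2 + 18·1 + 27·1 + 4·2 = 129
D: 15·1 + 4·2 + 17·3 + 18·3 + 27·4 + 4·1 = 240
C has the highest Borda score (262).

C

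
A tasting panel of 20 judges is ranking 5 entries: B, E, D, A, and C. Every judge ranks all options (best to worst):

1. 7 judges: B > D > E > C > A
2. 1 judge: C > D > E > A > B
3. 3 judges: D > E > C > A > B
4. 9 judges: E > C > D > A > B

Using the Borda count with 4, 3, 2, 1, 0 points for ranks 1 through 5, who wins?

E

B: 7·4 + 1·0 + 3·0 + 9·0 = 28
E: 7·2 + 1·2 + 3·3 + 9·4 = 61
D: 7·3 + 1·3 + 3·4 + 9·2 = 54
A: 7·0 + 1·1 + 3·1 + 9·1 = 13
C: 7·1 + 1·4 + 3·2 + 9·3 = 44
E has the highest Borda score (61).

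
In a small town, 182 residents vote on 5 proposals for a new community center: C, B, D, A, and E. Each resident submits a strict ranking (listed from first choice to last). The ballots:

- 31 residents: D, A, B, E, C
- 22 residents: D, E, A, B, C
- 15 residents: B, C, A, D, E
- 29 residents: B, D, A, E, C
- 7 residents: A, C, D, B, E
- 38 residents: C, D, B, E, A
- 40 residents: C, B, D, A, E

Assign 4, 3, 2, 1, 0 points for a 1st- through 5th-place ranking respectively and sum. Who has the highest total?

D

C: 31·0 + 22·0 + 15·3 + 29·0 + 7·3 + 38·4 + 40·4 = 378
B: 31·2 + 22·1 + 15·4 + 29·4 + 7·1 + 38·2 + 40·3 = 463
D: 31·4 + 22·4 + 15·1 + 29·3 + 7·2 + 38·3 + 40·2 = 522
A: 31·3 + 22·2 + 15·2 + 29·2 + 7·4 + 38·0 + 40·1 = 293
E: 31·1 + 22·3 + 15·0 + 29·1 + 7·0 + 38·1 + 40·0 = 164
D has the highest Borda score (522).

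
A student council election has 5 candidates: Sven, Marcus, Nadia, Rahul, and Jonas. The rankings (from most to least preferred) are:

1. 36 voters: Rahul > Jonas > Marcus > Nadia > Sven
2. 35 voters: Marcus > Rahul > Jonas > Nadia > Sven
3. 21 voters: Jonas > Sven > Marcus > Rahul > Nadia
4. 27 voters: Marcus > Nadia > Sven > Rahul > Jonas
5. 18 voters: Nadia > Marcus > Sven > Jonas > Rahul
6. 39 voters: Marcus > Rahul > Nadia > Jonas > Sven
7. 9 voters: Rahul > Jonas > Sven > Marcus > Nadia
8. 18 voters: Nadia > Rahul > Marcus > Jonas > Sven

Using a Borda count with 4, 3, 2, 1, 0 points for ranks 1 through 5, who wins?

Sven: 36·0 + 35·0 + 21·3 + 27·2 + 18·2 + 39·0 + 9·2 + 18·0 = 171
Marcus: 36·2 + 35·4 + 21·2 + 27·4 + 18·3 + 39·4 + 9·1 + 18·2 = 617
Nadia: 36·1 + 35·1 + 21·0 + 27·3 + 18·4 + 39·2 + 9·0 + 18·4 = 374
Rahul: 36·4 + 35·3 + 21·1 + 27·1 + 18·0 + 39·3 + 9·4 + 18·3 = 504
Jonas: 36·3 + 35·2 + 21·4 + 27·0 + 18·1 + 39·1 + 9·3 + 18·1 = 364
Marcus has the highest Borda score (617).

Marcus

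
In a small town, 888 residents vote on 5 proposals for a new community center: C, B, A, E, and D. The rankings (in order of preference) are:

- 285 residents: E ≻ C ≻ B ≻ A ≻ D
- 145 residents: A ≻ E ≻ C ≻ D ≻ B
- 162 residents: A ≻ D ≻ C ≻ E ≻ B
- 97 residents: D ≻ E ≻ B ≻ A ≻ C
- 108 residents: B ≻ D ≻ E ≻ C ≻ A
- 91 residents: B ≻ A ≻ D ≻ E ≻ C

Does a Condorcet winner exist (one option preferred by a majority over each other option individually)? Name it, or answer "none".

none

Checking pairwise contests:
A beats C 495–393.
C beats B 592–296.
B beats A 581–307.
D beats E 458–430.
B beats D 484–404.
Every option loses at least one head-to-head, so there is no Condorcet winner.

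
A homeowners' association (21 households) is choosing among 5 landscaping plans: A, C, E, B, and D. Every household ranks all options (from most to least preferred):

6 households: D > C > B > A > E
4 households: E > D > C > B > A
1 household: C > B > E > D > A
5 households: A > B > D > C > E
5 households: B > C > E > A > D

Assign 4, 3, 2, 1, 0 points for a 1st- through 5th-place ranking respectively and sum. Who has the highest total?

B

A: 6·1 + 4·0 + 1·0 + 5·4 + 5·1 = 31
C: 6·3 + 4·2 + 1·4 + 5·1 + 5·3 = 50
E: 6·0 + 4·4 + 1·2 + 5·0 + 5·2 = 28
B: 6·2 + 4·1 + 1·3 + 5·3 + 5·4 = 54
D: 6·4 + 4·3 + 1·1 + 5·2 + 5·0 = 47
B has the highest Borda score (54).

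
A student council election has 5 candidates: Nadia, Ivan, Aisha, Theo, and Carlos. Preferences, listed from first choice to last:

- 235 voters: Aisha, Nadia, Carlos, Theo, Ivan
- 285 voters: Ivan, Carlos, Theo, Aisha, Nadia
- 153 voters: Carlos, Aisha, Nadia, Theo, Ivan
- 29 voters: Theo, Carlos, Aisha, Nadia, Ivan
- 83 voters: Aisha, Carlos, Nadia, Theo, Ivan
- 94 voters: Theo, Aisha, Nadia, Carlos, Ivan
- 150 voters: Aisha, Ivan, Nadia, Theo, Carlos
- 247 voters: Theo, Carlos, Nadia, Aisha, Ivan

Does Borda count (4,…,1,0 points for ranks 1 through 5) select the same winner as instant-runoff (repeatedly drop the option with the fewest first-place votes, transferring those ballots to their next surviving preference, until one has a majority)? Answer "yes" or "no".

Borda — scores: Nadia 2188, Ivan 1590, Aisha 3203, Theo 2671, Carlos 3108. Winner: Aisha.
Instant-runoff — R1 Nadia 0, Ivan 285, Aisha 468, Theo 370, Carlos 153 (Nadia out); R2 Ivan 285, Aisha 468, Theo 370, Carlos 153 (Carlos out); R3 Ivan 285, Aisha 621, Theo 370 (Ivan out); R4 Aisha 621, Theo 655 (Theo winner). Winner: Theo.
The two methods disagree.

no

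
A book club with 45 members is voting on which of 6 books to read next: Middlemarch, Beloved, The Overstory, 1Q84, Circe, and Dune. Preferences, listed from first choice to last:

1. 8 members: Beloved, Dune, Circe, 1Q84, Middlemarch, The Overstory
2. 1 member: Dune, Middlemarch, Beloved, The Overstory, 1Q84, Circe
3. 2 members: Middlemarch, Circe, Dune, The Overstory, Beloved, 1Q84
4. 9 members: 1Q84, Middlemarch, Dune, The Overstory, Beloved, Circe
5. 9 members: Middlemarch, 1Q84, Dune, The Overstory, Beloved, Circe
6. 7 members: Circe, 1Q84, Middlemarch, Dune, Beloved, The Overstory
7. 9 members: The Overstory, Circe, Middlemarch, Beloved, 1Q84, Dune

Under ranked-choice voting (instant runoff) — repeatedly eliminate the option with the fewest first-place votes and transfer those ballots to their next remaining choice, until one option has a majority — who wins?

Round 1: Middlemarch 11, Beloved 8, The Overstory 9, 1Q84 9, Circe 7, Dune 1. Eliminate Dune.
Round 2: Middlemarch 12, Beloved 8, The Overstory 9, 1Q84 9, Circe 7. Eliminate Circe.
Round 3: Middlemarch 12, Beloved 8, The Overstory 9, 1Q84 16. Eliminate Beloved.
Round 4: Middlemarch 12, The Overstory 9, 1Q84 24. 1Q84 has a majority.

1Q84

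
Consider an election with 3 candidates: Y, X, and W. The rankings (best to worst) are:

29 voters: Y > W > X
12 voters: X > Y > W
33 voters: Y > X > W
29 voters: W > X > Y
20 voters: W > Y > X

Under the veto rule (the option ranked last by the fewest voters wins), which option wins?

Y

Last-place votes: Y 29, X 49, W 45.
Y is ranked last by the fewest voters, so Y wins.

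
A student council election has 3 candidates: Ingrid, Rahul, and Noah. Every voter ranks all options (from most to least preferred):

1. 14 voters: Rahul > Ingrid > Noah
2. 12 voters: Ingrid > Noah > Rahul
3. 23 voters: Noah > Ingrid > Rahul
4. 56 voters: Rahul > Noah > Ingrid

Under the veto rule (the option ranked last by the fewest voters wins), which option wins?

Last-place votes: Ingrid 56, Rahul 35, Noah 14.
Noah is ranked last by the fewest voters, so Noah wins.

Noah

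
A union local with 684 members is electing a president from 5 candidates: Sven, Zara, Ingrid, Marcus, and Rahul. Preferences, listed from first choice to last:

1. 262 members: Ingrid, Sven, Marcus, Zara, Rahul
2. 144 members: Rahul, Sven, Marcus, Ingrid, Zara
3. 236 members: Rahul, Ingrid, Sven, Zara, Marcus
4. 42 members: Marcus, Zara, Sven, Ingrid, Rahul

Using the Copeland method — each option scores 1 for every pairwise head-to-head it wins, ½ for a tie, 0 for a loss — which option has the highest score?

Rahul

Sven: beats Zara and Marcus; loses to Ingrid and Rahul → score 2.
Zara: loses to Sven, Ingrid, Marcus, and Rahul → score 0.
Ingrid: beats Sven, Zara, and Marcus; loses to Rahul → score 3.
Marcus: beats Zara; loses to Sven, Ingrid, and Rahul → score 1.
Rahul: beats Sven, Zara, Ingrid, and Marcus → score 4.
Rahul has the best pairwise record.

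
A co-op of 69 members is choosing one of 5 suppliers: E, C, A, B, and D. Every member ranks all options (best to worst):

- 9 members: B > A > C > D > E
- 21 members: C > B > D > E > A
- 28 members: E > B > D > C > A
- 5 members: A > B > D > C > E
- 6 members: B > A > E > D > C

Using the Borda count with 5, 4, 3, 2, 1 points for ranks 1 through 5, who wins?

E: 9·1 + 21·2 + 28·5 + 5·1 + 6·3 = 214
C: 9·3 + 21·5 + 28·2 + 5·2 + 6·1 = 204
A: 9·4 + 21·1 + 28·1 + 5·5 + 6·4 = 134
B: 9·5 + 21·4 + 28·4 + 5·4 + 6·5 = 291
D: 9·2 + 21·3 + 28·3 + 5·3 + 6·2 = 192
B has the highest Borda score (291).

B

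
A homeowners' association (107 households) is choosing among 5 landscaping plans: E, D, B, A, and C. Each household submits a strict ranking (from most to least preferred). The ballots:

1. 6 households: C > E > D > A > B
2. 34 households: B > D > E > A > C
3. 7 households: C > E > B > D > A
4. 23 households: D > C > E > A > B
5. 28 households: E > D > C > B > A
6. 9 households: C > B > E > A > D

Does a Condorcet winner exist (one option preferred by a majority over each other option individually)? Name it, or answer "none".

D

D vs E: 57–50 for D.
D vs B: 57–50 for D.
D vs A: 98–9 for D.
D vs C: 85–22 for D.
D beats every other option head-to-head.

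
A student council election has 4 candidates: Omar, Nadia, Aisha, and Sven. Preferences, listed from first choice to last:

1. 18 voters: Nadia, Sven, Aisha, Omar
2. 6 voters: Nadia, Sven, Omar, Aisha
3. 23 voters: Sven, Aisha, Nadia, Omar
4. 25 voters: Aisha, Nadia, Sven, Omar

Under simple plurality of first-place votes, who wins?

First-place votes: Omar 0, Nadia 24, Aisha 25, Sven 23.
Aisha has the most first-place votes.

Aisha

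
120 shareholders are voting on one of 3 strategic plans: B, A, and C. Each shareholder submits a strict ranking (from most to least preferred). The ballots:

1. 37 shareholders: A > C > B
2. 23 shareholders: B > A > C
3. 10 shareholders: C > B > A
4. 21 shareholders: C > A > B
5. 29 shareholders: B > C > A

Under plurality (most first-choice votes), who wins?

B

First-place votes: B 52, A 37, C 31.
B has the most first-place votes.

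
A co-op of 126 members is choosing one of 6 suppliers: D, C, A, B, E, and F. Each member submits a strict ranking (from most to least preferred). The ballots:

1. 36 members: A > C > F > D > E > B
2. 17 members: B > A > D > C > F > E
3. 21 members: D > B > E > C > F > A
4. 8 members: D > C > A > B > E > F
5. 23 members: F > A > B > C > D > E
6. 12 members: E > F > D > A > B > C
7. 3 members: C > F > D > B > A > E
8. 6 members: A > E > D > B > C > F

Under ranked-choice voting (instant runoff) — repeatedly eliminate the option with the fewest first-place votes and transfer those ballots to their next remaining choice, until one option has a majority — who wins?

Round 1: D 29, C 3, A 42, B 17, E 12, F 23. Eliminate C.
Round 2: D 29, A 42, B 17, E 12, F 26. Eliminate E.
Round 3: D 29, A 42, B 17, F 38. Eliminate B.
Round 4: D 29, A 59, F 38. Eliminate D.
Round 5: A 67, F 59. A has a majority.

A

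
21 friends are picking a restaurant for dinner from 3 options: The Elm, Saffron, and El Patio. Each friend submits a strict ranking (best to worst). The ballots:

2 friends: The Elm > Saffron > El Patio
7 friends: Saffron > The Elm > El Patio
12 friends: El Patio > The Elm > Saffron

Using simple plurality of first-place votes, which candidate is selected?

El Patio

First-place votes: The Elm 2, Saffron 7, El Patio 12.
El Patio has the most first-place votes.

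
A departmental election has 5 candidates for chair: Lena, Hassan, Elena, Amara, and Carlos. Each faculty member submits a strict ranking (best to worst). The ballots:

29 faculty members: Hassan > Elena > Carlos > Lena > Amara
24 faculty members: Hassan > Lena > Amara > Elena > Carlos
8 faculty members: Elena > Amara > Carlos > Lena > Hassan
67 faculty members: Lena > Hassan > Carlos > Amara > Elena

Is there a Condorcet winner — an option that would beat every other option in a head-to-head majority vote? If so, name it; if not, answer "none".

Lena vs Hassan: 75–53 for Lena.
Lena vs Elena: 91–37 for Lena.
Lena vs Amara: 120–8 for Lena.
Lena vs Carlos: 91–37 for Lena.
Lena beats every other option head-to-head.

Lena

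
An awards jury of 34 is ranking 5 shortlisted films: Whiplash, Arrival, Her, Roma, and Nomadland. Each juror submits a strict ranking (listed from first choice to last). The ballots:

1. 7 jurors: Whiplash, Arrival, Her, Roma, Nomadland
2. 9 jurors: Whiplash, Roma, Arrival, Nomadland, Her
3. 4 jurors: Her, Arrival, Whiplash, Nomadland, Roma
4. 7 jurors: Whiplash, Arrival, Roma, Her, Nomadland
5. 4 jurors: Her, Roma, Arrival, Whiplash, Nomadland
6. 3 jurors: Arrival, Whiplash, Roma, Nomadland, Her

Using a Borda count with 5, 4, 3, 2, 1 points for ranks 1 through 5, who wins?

Whiplash

Whiplash: 7·5 + 9·5 + 4·3 + 7·5 + 4·2 + 3·4 = 147
Arrival: 7·4 + 9·3 + 4·4 + 7·4 + 4·3 + 3·5 = 126
Her: 7·3 + 9·1 + 4·5 + 7·2 + 4·5 + 3·1 = 87
Roma: 7·2 + 9·4 + 4·1 + 7·3 + 4·4 + 3·3 = 100
Nomadland: 7·1 + 9·2 + 4·2 + 7·1 + 4·1 + 3·2 = 50
Whiplash has the highest Borda score (147).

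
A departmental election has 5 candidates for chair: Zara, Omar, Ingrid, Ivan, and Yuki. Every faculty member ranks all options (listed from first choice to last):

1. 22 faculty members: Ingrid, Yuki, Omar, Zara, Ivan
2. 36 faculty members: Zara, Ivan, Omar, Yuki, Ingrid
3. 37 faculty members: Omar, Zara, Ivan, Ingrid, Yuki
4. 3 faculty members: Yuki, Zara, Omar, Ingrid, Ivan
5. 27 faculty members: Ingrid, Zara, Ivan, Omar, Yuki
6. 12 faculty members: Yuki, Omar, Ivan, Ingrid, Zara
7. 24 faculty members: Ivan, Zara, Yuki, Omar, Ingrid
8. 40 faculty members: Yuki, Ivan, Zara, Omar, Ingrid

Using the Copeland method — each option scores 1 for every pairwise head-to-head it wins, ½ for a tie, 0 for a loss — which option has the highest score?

Zara

Zara: beats Omar, Ingrid, Ivan, and Yuki → score 4.
Omar: beats Ingrid; loses to Zara, Ivan, and Yuki → score 1.
Ingrid: loses to Zara, Omar, Ivan, and Yuki → score 0.
Ivan: beats Omar, Ingrid, and Yuki; loses to Zara → score 3.
Yuki: beats Omar and Ingrid; loses to Zara and Ivan → score 2.
Zara has the best pairwise record.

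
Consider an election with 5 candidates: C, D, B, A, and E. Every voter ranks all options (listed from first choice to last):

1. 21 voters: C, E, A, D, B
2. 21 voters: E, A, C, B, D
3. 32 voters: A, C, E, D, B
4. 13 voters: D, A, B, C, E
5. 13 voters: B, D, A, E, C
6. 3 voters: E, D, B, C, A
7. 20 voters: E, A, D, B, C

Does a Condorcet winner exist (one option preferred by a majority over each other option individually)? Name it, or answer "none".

none

Checking pairwise contests:
A beats C 99–24.
C beats D 74–49.
C beats B 74–49.
E beats A 65–58.
C beats E 66–57.
Every option loses at least one head-to-head, so there is no Condorcet winner.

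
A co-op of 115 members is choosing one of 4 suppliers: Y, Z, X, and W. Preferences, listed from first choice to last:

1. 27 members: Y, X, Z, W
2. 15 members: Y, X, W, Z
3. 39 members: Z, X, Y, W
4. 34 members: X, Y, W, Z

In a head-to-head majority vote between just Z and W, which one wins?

Voters preferring Z to W: 66; preferring W to Z: 49.
Z wins the head-to-head.

Z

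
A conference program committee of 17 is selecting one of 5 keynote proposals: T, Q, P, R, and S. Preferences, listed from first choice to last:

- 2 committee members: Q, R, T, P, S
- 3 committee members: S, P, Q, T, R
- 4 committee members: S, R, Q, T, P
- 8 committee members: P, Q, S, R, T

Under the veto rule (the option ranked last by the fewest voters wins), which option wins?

Q

Last-place votes: T 8, Q 0, P 4, R 3, S 2.
Q is ranked last by the fewest voters, so Q wins.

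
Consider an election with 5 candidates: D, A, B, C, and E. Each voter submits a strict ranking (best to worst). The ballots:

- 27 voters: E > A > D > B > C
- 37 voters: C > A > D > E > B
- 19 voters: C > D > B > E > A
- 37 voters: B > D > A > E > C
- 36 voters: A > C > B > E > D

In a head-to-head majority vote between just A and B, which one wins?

Voters preferring A to B: 100; preferring B to A: 56.
A wins the head-to-head.

A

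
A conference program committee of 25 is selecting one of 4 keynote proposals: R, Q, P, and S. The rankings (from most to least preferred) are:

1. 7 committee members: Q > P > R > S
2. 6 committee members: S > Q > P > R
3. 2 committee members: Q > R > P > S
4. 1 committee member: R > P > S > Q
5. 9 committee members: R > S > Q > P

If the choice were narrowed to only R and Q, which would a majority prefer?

Q

Voters preferring R to Q: 10; preferring Q to R: 15.
Q wins the head-to-head.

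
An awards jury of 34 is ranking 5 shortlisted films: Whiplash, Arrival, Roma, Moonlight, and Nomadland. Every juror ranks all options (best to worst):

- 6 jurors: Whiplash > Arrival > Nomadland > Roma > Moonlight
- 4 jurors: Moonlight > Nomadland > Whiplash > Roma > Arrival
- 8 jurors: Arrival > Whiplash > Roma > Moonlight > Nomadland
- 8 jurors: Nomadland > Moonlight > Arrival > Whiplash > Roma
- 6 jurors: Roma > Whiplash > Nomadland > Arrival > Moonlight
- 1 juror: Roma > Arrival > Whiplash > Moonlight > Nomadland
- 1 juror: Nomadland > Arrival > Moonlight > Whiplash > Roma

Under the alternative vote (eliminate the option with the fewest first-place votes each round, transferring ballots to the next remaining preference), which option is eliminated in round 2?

Whiplash

Round 1: Whiplash 6, Arrival 8, Roma 7, Moonlight 4, Nomadland 9. Eliminate Moonlight.
Round 2: Whiplash 6, Arrival 8, Roma 7, Nomadland 13. Eliminate Whiplash.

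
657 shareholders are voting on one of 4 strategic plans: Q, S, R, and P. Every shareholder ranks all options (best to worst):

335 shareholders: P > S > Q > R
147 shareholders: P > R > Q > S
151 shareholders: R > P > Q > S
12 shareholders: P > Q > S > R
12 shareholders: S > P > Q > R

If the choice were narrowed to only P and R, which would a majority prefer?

Voters preferring P to R: 506; preferring R to P: 151.
P wins the head-to-head.

P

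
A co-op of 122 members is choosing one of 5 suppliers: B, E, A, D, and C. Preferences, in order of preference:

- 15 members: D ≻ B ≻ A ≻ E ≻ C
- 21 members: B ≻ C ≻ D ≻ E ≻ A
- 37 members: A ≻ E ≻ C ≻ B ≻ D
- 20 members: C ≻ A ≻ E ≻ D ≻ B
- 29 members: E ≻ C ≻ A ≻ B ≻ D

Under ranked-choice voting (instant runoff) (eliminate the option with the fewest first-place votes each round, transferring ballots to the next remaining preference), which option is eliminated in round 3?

Round 1: B 21, E 29, A 37, D 15, C 20. Eliminate D.
Round 2: B 36, E 29, A 37, C 20. Eliminate C.
Round 3: B 36, E 29, A 57. Eliminate E.

E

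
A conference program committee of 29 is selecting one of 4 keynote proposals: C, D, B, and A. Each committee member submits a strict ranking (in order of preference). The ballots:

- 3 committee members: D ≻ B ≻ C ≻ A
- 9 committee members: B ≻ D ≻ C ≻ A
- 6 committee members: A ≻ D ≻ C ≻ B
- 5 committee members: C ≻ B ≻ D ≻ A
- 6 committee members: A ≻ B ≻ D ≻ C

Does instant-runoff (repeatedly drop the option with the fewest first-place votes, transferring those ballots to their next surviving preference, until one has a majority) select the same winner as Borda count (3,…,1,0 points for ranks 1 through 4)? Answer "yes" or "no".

yes

Instant-runoff — R1 C 5, D 3, B 9, A 12 (D out); R2 C 5, B 12, A 12 (C out); R3 B 17, A 12 (B winner). Winner: B.
Borda — scores: C 33, D 50, B 55, A 36. Winner: B.
The two methods agree.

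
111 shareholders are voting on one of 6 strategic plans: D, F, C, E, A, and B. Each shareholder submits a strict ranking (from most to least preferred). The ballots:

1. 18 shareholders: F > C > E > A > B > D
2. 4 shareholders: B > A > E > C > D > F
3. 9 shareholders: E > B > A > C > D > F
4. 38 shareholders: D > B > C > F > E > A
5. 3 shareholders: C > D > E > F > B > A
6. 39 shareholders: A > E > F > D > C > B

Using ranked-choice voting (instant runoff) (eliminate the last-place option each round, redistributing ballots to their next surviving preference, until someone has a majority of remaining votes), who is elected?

A

Round 1: D 38, F 18, C 3, E 9, A 39, B 4. Eliminate C.
Round 2: D 41, F 18, E 9, A 39, B 4. Eliminate B.
Round 3: D 41, F 18, E 9, A 43. Eliminate E.
Round 4: D 41, F 18, A 52. Eliminate F.
Round 5: D 41, A 70. A has a majority.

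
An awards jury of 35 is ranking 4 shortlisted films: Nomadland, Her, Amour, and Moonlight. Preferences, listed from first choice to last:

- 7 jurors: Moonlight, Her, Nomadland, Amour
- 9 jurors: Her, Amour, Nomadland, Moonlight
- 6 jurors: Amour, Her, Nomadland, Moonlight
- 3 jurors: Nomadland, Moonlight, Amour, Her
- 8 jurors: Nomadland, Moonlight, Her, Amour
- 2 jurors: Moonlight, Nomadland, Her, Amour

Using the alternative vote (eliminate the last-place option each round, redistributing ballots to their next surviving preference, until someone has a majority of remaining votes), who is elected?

Her

Round 1: Nomadland 11, Her 9, Amour 6, Moonlight 9. Eliminate Amour.
Round 2: Nomadland 11, Her 15, Moonlight 9. Eliminate Moonlight.
Round 3: Nomadland 13, Her 22. Her has a majority.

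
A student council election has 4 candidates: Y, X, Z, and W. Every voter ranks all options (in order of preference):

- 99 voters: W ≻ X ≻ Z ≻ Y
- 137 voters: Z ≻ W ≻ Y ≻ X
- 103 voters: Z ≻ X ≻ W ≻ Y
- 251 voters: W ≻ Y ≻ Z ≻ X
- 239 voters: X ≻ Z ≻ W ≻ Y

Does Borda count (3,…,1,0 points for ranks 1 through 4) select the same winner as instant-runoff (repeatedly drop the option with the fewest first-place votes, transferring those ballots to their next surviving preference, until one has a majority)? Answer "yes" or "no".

Borda — scores: Y 639, X 1121, Z 1548, W 1666. Winner: W.
Instant-runoff — R1 Y 0, X 239, Z 240, W 350 (Y out); R2 X 239, Z 240, W 350 (X out); R3 Z 479, W 350 (Z winner). Winner: Z.
The two methods disagree.

no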